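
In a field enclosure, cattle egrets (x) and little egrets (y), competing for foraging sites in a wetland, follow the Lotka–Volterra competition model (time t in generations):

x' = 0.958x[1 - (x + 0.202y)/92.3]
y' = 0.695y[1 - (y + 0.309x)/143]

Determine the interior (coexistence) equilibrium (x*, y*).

x* ≈ 67.6, y* ≈ 122

Setting both brackets to zero gives the nullclines x + 0.202y = 92.3 and 0.309x + y = 143.
Substituting y = 143 - 0.309x into the first: x(1 - 0.202·0.309) = 92.3 - 0.202·143.
So x* = 63.4/0.938 = 67.6, and then y* = 143 - 0.309·67.6 = 122.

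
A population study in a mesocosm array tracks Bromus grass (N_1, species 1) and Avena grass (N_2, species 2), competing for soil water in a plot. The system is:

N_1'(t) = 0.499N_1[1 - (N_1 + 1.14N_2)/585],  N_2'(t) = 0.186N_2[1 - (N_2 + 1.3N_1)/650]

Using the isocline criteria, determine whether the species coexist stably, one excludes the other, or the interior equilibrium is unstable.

unstable coexistence (outcome depends on initial conditions)

Compare the nullcline intercepts: K1/α12 = 585/1.14 = 513 < K2 = 650; K2/α21 = 650/1.3 = 500 < K1 = 585.
Since both are reversed, neither can invade when rare; the interior point is a saddle.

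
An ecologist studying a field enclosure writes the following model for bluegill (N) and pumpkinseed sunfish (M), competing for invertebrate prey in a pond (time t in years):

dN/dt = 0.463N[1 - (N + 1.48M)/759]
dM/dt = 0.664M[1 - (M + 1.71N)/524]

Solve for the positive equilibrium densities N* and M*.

N* ≈ 10.8, M* ≈ 506

Setting both brackets to zero gives the nullclines N + 1.48M = 759 and 1.71N + M = 524.
Substituting M = 524 - 1.71N into the first: N(1 - 1.48·1.71) = 759 - 1.48·524.
So N* = -16.5/-1.53 = 10.8, and then M* = 524 - 1.71·10.8 = 506.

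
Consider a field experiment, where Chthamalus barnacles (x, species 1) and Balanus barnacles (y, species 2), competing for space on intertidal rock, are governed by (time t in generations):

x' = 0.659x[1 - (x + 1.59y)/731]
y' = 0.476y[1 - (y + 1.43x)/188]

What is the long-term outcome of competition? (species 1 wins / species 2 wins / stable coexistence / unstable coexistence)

Compare the nullcline intercepts: K1/α12 = 731/1.59 = 460 > K2 = 188; K2/α21 = 188/1.43 = 131 < K1 = 731.
Since the inequalities point opposite ways, species 1 can invade but species 2 cannot.

species 1 excludes species 2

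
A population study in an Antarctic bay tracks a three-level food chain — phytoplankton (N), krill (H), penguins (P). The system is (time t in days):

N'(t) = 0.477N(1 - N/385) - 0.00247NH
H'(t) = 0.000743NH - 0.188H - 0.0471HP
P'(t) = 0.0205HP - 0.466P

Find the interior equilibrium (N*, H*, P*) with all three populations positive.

N* ≈ 340, H* ≈ 22.7, P* ≈ 1.37

From dP/dt = 0: 0.0205H* = 0.466, so H* = 22.7.
From dN/dt = 0: 0.477(1 - N*/385) = 0.00247·22.7, giving N* = 385·(1 - 0.118) = 340.
From dH/dt = 0: 0.000743·340 - 0.188 = 0.0471P*, so P* = 0.0644/0.0471 = 1.37.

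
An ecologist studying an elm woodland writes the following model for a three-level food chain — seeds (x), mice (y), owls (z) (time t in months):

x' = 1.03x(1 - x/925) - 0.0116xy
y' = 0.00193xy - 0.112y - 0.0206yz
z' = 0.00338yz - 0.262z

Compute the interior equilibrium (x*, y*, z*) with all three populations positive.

From dz/dt = 0: 0.00338y* = 0.262, so y* = 77.5.
From dx/dt = 0: 1.03(1 - x*/925) = 0.0116·77.5, giving x* = 925·(1 - 0.873) = 117.
From dy/dt = 0: 0.00193·117 - 0.112 = 0.0206z*, so z* = 0.115/0.0206 = 5.57.

x* ≈ 117, y* ≈ 77.5, z* ≈ 5.57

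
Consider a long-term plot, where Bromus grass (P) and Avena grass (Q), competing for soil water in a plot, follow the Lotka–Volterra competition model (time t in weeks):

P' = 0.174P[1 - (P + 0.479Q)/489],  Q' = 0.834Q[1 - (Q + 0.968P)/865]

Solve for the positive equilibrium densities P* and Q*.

Setting both brackets to zero gives the nullclines P + 0.479Q = 489 and 0.968P + Q = 865.
Substituting Q = 865 - 0.968P into the first: P(1 - 0.479·0.968) = 489 - 0.479·865.
So P* = 74.7/0.536 = 139, and then Q* = 865 - 0.968·139 = 730.

P* ≈ 139, Q* ≈ 730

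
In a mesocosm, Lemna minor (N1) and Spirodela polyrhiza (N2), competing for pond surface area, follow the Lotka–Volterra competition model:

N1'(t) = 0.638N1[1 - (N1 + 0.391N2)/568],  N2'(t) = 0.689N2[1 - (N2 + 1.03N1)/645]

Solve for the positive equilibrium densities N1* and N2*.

N1* ≈ 529, N2* ≈ 100

Setting both brackets to zero gives the nullclines N1 + 0.391N2 = 568 and 1.03N1 + N2 = 645.
Substituting N2 = 645 - 1.03N1 into the first: N1(1 - 0.391·1.03) = 568 - 0.391·645.
So N1* = 316/0.597 = 529, and then N2* = 645 - 1.03·529 = 100.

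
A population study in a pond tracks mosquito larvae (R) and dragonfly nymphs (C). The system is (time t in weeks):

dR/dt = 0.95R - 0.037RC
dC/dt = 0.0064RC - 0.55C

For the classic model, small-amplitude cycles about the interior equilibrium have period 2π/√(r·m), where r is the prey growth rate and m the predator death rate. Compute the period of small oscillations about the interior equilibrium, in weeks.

Here r = 0.95 and m = 0.55, so r·m = 0.522.
ω = √0.522 = 0.723 per week, hence T = 2π/ω ≈ 8.69 weeks.

T ≈ 8.69 weeks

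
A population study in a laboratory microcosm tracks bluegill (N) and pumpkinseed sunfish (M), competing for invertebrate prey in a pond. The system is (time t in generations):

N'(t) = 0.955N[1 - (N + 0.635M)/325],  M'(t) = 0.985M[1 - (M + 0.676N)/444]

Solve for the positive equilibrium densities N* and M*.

N* ≈ 75.4, M* ≈ 393

Setting both brackets to zero gives the nullclines N + 0.635M = 325 and 0.676N + M = 444.
Substituting M = 444 - 0.676N into the first: N(1 - 0.635·0.676) = 325 - 0.635·444.
So N* = 43.1/0.571 = 75.4, and then M* = 444 - 0.676·75.4 = 393.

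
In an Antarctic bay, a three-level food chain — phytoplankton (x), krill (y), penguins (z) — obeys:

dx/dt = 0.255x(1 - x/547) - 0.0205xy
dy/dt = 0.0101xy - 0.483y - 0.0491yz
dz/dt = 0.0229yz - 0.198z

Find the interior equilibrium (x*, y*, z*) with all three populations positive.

From dz/dt = 0: 0.0229y* = 0.198, so y* = 8.65.
From dx/dt = 0: 0.255(1 - x*/547) = 0.0205·8.65, giving x* = 547·(1 - 0.695) = 167.
From dy/dt = 0: 0.0101·167 - 0.483 = 0.0491z*, so z* = 1.2/0.0491 = 24.5.

x* ≈ 167, y* ≈ 8.65, z* ≈ 24.5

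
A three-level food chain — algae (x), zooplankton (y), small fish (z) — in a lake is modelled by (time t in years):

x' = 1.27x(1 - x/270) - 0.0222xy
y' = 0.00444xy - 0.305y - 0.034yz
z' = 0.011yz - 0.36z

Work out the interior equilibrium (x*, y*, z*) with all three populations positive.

From dz/dt = 0: 0.011y* = 0.36, so y* = 32.7.
From dx/dt = 0: 1.27(1 - x*/270) = 0.0222·32.7, giving x* = 270·(1 - 0.572) = 116.
From dy/dt = 0: 0.00444·116 - 0.305 = 0.034z*, so z* = 0.208/0.034 = 6.12.

x* ≈ 116, y* ≈ 32.7, z* ≈ 6.12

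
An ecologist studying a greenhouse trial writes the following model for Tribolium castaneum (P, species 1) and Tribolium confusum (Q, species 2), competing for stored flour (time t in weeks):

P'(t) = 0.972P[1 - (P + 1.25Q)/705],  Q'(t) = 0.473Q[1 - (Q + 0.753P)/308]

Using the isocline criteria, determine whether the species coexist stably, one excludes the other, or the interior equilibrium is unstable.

Compare the nullcline intercepts: K1/α12 = 705/1.25 = 564 > K2 = 308; K2/α21 = 308/0.753 = 409 < K1 = 705.
Since the inequalities point opposite ways, species 1 can invade but species 2 cannot.

species 1 excludes species 2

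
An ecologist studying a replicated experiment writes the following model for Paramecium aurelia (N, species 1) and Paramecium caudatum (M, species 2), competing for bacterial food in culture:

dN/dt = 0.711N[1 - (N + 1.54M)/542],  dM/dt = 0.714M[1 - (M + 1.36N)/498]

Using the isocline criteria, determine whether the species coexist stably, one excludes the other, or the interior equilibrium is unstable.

Compare the nullcline intercepts: K1/α12 = 542/1.54 = 352 < K2 = 498; K2/α21 = 498/1.36 = 366 < K1 = 542.
Since both are reversed, neither can invade when rare; the interior point is a saddle.

unstable coexistence (outcome depends on initial conditions)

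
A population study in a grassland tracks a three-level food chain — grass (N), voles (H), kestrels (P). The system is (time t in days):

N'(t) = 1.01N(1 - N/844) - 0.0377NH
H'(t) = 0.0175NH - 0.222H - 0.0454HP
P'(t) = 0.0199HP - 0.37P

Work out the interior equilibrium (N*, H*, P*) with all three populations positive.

From dP/dt = 0: 0.0199H* = 0.37, so H* = 18.6.
From dN/dt = 0: 1.01(1 - N*/844) = 0.0377·18.6, giving N* = 844·(1 - 0.694) = 258.
From dH/dt = 0: 0.0175·258 - 0.222 = 0.0454P*, so P* = 4.3/0.0454 = 94.7.

N* ≈ 258, H* ≈ 18.6, P* ≈ 94.7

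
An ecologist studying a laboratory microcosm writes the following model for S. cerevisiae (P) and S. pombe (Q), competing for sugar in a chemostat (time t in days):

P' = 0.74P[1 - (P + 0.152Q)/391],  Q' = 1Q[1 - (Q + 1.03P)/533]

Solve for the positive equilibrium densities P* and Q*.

P* ≈ 368, Q* ≈ 154

Setting both brackets to zero gives the nullclines P + 0.152Q = 391 and 1.03P + Q = 533.
Substituting Q = 533 - 1.03P into the first: P(1 - 0.152·1.03) = 391 - 0.152·533.
So P* = 310/0.843 = 368, and then Q* = 533 - 1.03·368 = 154.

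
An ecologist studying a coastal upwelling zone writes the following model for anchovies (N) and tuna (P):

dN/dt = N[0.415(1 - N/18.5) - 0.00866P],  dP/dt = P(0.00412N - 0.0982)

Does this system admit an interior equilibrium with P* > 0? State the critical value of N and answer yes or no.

The predator equation gives dP/dt > 0 only when N > 0.0982/0.00412 = 23.8.
Without the predator, N → K = 18.5. Since 18.5 < 23.8, the predator cannot invade.

Threshold N = 23.8; K < 23.8, so no, the predator goes extinct.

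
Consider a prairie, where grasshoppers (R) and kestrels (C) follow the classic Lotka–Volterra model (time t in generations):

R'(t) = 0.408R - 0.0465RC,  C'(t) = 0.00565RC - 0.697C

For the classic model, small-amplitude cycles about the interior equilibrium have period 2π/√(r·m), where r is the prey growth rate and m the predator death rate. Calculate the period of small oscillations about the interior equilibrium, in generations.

T ≈ 11.8 generations

Here r = 0.408 and m = 0.697, so r·m = 0.284.
ω = √0.284 = 0.533 per generation, hence T = 2π/ω ≈ 11.8 generations.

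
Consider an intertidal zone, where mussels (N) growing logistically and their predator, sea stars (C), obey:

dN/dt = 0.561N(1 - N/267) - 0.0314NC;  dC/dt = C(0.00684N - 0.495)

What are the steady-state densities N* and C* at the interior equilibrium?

From dC/dt = 0 with C > 0: 0.00684N* = 0.495, so N* = 72.4.
Substitute into dN/dt = 0: 0.561(1 - 72.4/267) = 0.0314C*.
The bracket is 0.729, giving C* = 0.409/0.0314 = 13.

N* ≈ 72.4, C* ≈ 13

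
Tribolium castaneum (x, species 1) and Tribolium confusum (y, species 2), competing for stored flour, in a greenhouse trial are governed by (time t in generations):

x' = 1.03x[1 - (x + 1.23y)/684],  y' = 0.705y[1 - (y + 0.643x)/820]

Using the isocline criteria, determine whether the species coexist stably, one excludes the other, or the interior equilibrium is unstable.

Compare the nullcline intercepts: K1/α12 = 684/1.23 = 556 < K2 = 820; K2/α21 = 820/0.643 = 1280 > K1 = 684.
Since the inequalities point opposite ways, species 2 can invade but species 1 cannot.

species 2 excludes species 1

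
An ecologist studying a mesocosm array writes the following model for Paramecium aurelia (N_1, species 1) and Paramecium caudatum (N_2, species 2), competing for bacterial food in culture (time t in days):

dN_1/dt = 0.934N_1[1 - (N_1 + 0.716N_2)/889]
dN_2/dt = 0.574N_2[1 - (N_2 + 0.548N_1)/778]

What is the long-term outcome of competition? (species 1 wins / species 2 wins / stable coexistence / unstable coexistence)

stable coexistence

Compare the nullcline intercepts: K1/α12 = 889/0.716 = 1240 > K2 = 778; K2/α21 = 778/0.548 = 1420 > K1 = 889.
Since both inequalities hold, each species can invade when rare, so the interior equilibrium is stable.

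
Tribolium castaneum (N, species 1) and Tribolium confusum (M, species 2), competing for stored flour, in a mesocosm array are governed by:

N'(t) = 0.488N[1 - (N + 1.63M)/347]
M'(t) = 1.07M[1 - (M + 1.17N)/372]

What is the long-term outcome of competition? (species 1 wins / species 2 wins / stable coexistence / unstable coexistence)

unstable coexistence (outcome depends on initial conditions)

Compare the nullcline intercepts: K1/α12 = 347/1.63 = 213 < K2 = 372; K2/α21 = 372/1.17 = 318 < K1 = 347.
Since both are reversed, neither can invade when rare; the interior point is a saddle.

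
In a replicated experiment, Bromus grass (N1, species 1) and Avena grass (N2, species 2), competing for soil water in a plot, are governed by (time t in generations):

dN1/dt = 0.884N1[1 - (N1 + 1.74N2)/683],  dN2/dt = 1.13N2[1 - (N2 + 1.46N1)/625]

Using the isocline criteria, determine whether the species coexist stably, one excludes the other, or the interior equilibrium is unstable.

unstable coexistence (outcome depends on initial conditions)

Compare the nullcline intercepts: K1/α12 = 683/1.74 = 393 < K2 = 625; K2/α21 = 625/1.46 = 428 < K1 = 683.
Since both are reversed, neither can invade when rare; the interior point is a saddle.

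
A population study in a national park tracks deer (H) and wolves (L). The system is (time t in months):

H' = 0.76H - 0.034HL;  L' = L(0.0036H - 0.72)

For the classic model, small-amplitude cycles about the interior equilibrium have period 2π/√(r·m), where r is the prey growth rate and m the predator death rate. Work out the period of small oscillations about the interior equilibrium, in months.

Here r = 0.76 and m = 0.72, so r·m = 0.547.
ω = √0.547 = 0.74 per month, hence T = 2π/ω ≈ 8.49 months.

T ≈ 8.49 months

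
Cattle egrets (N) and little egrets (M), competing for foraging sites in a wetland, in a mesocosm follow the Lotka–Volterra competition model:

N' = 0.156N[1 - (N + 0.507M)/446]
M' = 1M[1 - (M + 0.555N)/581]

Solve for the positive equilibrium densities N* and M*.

N* ≈ 211, M* ≈ 464

Setting both brackets to zero gives the nullclines N + 0.507M = 446 and 0.555N + M = 581.
Substituting M = 581 - 0.555N into the first: N(1 - 0.507·0.555) = 446 - 0.507·581.
So N* = 151/0.719 = 211, and then M* = 581 - 0.555·211 = 464.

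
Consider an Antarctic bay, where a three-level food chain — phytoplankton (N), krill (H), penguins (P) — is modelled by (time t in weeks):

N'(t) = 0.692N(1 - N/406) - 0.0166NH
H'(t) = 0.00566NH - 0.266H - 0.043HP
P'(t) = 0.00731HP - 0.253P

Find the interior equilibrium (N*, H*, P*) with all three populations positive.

From dP/dt = 0: 0.00731H* = 0.253, so H* = 34.6.
From dN/dt = 0: 0.692(1 - N*/406) = 0.0166·34.6, giving N* = 406·(1 - 0.83) = 68.9.
From dH/dt = 0: 0.00566·68.9 - 0.266 = 0.043P*, so P* = 0.124/0.043 = 2.89.

N* ≈ 68.9, H* ≈ 34.6, P* ≈ 2.89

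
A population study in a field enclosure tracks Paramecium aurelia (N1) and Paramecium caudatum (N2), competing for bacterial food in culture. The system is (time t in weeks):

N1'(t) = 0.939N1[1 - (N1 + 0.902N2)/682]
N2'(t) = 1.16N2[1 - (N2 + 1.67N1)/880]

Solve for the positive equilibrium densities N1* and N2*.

Setting both brackets to zero gives the nullclines N1 + 0.902N2 = 682 and 1.67N1 + N2 = 880.
Substituting N2 = 880 - 1.67N1 into the first: N1(1 - 0.902·1.67) = 682 - 0.902·880.
So N1* = -112/-0.506 = 221, and then N2* = 880 - 1.67·221 = 511.

N1* ≈ 221, N2* ≈ 511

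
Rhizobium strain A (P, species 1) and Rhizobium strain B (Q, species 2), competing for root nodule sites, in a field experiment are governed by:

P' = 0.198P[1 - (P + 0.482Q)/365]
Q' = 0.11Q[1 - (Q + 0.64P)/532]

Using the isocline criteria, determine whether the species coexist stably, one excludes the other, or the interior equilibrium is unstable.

stable coexistence

Compare the nullcline intercepts: K1/α12 = 365/0.482 = 757 > K2 = 532; K2/α21 = 532/0.64 = 831 > K1 = 365.
Since both inequalities hold, each species can invade when rare, so the interior equilibrium is stable.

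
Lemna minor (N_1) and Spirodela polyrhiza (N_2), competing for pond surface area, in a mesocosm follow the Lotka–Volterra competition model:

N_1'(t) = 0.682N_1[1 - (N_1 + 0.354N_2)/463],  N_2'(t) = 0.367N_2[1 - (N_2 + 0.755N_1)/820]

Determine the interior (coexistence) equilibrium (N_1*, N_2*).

Setting both brackets to zero gives the nullclines N_1 + 0.354N_2 = 463 and 0.755N_1 + N_2 = 820.
Substituting N_2 = 820 - 0.755N_1 into the first: N_1(1 - 0.354·0.755) = 463 - 0.354·820.
So N_1* = 173/0.733 = 236, and then N_2* = 820 - 0.755·236 = 642.

N_1* ≈ 236, N_2* ≈ 642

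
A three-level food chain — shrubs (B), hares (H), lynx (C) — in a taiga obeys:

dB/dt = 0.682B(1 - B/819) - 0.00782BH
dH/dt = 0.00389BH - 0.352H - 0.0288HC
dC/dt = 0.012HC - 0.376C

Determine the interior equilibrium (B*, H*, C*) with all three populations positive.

B* ≈ 525, H* ≈ 31.3, C* ≈ 58.7

From dC/dt = 0: 0.012H* = 0.376, so H* = 31.3.
From dB/dt = 0: 0.682(1 - B*/819) = 0.00782·31.3, giving B* = 819·(1 - 0.359) = 525.
From dH/dt = 0: 0.00389·525 - 0.352 = 0.0288C*, so C* = 1.69/0.0288 = 58.7.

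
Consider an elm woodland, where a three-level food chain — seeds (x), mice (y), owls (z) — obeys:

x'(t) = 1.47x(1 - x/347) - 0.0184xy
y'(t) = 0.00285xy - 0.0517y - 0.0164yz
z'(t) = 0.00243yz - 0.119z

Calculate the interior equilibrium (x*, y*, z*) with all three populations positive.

From dz/dt = 0: 0.00243y* = 0.119, so y* = 49.
From dx/dt = 0: 1.47(1 - x*/347) = 0.0184·49, giving x* = 347·(1 - 0.613) = 134.
From dy/dt = 0: 0.00285·134 - 0.0517 = 0.0164z*, so z* = 0.331/0.0164 = 20.2.

x* ≈ 134, y* ≈ 49, z* ≈ 20.2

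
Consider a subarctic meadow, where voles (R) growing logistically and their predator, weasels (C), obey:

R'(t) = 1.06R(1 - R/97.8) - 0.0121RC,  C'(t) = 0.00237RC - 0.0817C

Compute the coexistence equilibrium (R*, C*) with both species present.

R* ≈ 34.5, C* ≈ 56.7

From dC/dt = 0 with C > 0: 0.00237R* = 0.0817, so R* = 34.5.
Substitute into dR/dt = 0: 1.06(1 - 34.5/97.8) = 0.0121C*.
The bracket is 0.648, giving C* = 0.686/0.0121 = 56.7.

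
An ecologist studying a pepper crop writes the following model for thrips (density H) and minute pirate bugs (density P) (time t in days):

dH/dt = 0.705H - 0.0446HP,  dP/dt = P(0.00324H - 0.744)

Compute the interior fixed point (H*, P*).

Set dP/dt = 0 with P > 0: 0.00324H - 0.744 = 0, so H* = 0.744/0.00324 = 230.
Set dH/dt = 0 with H > 0: 0.705 - 0.0446P = 0, so P* = 0.705/0.0446 = 15.8.

H* ≈ 230, P* ≈ 15.8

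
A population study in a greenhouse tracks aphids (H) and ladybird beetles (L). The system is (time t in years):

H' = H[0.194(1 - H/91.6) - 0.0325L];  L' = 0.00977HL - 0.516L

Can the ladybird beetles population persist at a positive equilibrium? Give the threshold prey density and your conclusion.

Threshold H = 52.8; K > 52.8, so yes, the predator persists.

The predator equation gives dL/dt > 0 only when H > 0.516/0.00977 = 52.8.
Without the predator, H → K = 91.6. Since 91.6 > 52.8, the predator can invade and persist.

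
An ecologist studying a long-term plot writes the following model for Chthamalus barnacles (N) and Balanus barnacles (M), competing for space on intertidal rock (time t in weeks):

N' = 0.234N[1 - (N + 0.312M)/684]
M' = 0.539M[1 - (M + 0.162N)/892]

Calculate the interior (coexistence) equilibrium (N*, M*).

Setting both brackets to zero gives the nullclines N + 0.312M = 684 and 0.162N + M = 892.
Substituting M = 892 - 0.162N into the first: N(1 - 0.312·0.162) = 684 - 0.312·892.
So N* = 406/0.949 = 427, and then M* = 892 - 0.162·427 = 823.

N* ≈ 427, M* ≈ 823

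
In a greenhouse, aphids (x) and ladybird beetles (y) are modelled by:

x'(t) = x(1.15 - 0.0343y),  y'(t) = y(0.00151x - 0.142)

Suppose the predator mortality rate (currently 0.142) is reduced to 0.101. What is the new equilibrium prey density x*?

x* ≈ 66.9

At the interior fixed point, setting dy/dt = 0 with y > 0 fixes x* = (predator death rate)/(xy coefficient) — independent of the other coefficients.
With the change, x* = 0.101/0.00151 = 66.9; it falls from 94.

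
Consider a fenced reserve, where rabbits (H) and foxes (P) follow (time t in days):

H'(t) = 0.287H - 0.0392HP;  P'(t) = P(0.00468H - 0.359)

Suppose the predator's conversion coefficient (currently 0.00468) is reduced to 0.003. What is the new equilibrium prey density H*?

At the interior fixed point, setting dP/dt = 0 with P > 0 fixes H* = (predator death rate)/(HP coefficient) — independent of the other coefficients.
With the change, H* = 0.359/0.003 = 120; it rises from 76.7.

H* ≈ 120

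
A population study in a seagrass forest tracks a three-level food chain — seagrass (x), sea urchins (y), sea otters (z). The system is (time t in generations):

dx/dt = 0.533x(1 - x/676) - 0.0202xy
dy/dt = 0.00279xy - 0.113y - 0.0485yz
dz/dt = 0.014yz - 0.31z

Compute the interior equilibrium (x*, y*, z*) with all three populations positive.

x* ≈ 109, y* ≈ 22.1, z* ≈ 3.92

From dz/dt = 0: 0.014y* = 0.31, so y* = 22.1.
From dx/dt = 0: 0.533(1 - x*/676) = 0.0202·22.1, giving x* = 676·(1 - 0.839) = 109.
From dy/dt = 0: 0.00279·109 - 0.113 = 0.0485z*, so z* = 0.19/0.0485 = 3.92.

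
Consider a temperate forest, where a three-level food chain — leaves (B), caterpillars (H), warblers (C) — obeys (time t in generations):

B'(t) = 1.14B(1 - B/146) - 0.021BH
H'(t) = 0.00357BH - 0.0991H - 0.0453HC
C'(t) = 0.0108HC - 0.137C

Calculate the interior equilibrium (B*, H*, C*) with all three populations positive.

From dC/dt = 0: 0.0108H* = 0.137, so H* = 12.7.
From dB/dt = 0: 1.14(1 - B*/146) = 0.021·12.7, giving B* = 146·(1 - 0.234) = 112.
From dH/dt = 0: 0.00357·112 - 0.0991 = 0.0453C*, so C* = 0.3/0.0453 = 6.63.

B* ≈ 112, H* ≈ 12.7, C* ≈ 6.63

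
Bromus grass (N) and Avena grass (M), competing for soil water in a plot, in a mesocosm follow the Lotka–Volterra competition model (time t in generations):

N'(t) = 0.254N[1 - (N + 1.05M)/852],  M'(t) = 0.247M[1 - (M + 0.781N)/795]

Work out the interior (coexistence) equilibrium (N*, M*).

N* ≈ 95.9, M* ≈ 720

Setting both brackets to zero gives the nullclines N + 1.05M = 852 and 0.781N + M = 795.
Substituting M = 795 - 0.781N into the first: N(1 - 1.05·0.781) = 852 - 1.05·795.
So N* = 17.2/0.18 = 95.9, and then M* = 795 - 0.781·95.9 = 720.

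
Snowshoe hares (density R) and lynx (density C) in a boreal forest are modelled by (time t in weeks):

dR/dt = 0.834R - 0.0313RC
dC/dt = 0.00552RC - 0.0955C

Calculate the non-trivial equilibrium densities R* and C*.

R* ≈ 17.3, C* ≈ 26.6

Set dC/dt = 0 with C > 0: 0.00552R - 0.0955 = 0, so R* = 0.0955/0.00552 = 17.3.
Set dR/dt = 0 with R > 0: 0.834 - 0.0313C = 0, so C* = 0.834/0.0313 = 26.6.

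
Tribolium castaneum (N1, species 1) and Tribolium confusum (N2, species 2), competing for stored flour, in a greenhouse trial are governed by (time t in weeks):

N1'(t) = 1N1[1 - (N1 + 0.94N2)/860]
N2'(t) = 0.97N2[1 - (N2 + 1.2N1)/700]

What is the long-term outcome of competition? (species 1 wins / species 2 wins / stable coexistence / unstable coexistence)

species 1 excludes species 2

Compare the nullcline intercepts: K1/α12 = 860/0.94 = 915 > K2 = 700; K2/α21 = 700/1.2 = 583 < K1 = 860.
Since the inequalities point opposite ways, species 1 can invade but species 2 cannot.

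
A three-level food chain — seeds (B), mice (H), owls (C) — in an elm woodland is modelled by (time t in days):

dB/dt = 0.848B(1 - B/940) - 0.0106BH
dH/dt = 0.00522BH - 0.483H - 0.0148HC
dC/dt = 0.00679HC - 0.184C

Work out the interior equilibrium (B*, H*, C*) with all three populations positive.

From dC/dt = 0: 0.00679H* = 0.184, so H* = 27.1.
From dB/dt = 0: 0.848(1 - B*/940) = 0.0106·27.1, giving B* = 940·(1 - 0.339) = 622.
From dH/dt = 0: 0.00522·622 - 0.483 = 0.0148C*, so C* = 2.76/0.0148 = 187.

B* ≈ 622, H* ≈ 27.1, C* ≈ 187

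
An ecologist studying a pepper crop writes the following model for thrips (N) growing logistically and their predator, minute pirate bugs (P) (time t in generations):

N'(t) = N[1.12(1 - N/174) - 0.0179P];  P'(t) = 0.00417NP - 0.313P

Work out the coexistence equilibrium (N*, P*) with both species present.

N* ≈ 75.1, P* ≈ 35.6

From dP/dt = 0 with P > 0: 0.00417N* = 0.313, so N* = 75.1.
Substitute into dN/dt = 0: 1.12(1 - 75.1/174) = 0.0179P*.
The bracket is 0.569, giving P* = 0.637/0.0179 = 35.6.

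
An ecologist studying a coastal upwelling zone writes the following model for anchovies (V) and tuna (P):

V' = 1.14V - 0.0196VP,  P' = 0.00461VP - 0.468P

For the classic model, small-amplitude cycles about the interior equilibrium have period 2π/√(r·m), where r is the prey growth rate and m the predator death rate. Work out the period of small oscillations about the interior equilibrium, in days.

T ≈ 8.6 days

Here r = 1.14 and m = 0.468, so r·m = 0.534.
ω = √0.534 = 0.73 per day, hence T = 2π/ω ≈ 8.6 days.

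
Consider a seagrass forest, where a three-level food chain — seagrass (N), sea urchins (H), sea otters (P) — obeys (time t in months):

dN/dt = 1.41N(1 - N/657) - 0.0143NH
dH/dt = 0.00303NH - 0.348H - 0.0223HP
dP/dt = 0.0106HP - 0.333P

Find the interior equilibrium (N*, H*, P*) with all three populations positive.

N* ≈ 448, H* ≈ 31.4, P* ≈ 45.2

From dP/dt = 0: 0.0106H* = 0.333, so H* = 31.4.
From dN/dt = 0: 1.41(1 - N*/657) = 0.0143·31.4, giving N* = 657·(1 - 0.319) = 448.
From dH/dt = 0: 0.00303·448 - 0.348 = 0.0223P*, so P* = 1.01/0.0223 = 45.2.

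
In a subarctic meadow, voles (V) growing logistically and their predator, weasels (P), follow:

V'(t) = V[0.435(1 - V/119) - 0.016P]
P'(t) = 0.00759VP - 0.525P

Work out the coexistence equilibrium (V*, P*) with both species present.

From dP/dt = 0 with P > 0: 0.00759V* = 0.525, so V* = 69.2.
Substitute into dV/dt = 0: 0.435(1 - 69.2/119) = 0.016P*.
The bracket is 0.419, giving P* = 0.182/0.016 = 11.4.

V* ≈ 69.2, P* ≈ 11.4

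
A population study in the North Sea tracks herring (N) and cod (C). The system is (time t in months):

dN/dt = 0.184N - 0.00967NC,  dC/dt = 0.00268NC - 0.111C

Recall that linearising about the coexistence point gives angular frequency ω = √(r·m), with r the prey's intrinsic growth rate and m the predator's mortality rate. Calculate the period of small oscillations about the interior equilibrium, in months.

T ≈ 44 months

Here r = 0.184 and m = 0.111, so r·m = 0.0204.
ω = √0.0204 = 0.143 per month, hence T = 2π/ω ≈ 44 months.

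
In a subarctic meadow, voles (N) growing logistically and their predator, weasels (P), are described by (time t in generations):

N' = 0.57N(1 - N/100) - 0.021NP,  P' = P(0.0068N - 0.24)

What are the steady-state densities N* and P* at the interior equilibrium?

From dP/dt = 0 with P > 0: 0.0068N* = 0.24, so N* = 35.3.
Substitute into dN/dt = 0: 0.57(1 - 35.3/100) = 0.021P*.
The bracket is 0.647, giving P* = 0.369/0.021 = 17.6.

N* ≈ 35.3, P* ≈ 17.6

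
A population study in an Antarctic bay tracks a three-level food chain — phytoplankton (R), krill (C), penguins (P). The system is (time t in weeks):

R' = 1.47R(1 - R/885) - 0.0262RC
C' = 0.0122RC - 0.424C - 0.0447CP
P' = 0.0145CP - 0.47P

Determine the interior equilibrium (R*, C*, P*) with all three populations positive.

R* ≈ 374, C* ≈ 32.4, P* ≈ 92.5

From dP/dt = 0: 0.0145C* = 0.47, so C* = 32.4.
From dR/dt = 0: 1.47(1 - R*/885) = 0.0262·32.4, giving R* = 885·(1 - 0.578) = 374.
From dC/dt = 0: 0.0122·374 - 0.424 = 0.0447P*, so P* = 4.14/0.0447 = 92.5.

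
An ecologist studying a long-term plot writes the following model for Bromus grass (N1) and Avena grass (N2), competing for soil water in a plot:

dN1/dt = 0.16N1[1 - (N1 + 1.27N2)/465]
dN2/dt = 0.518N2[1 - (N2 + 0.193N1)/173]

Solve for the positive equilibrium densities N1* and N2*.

Setting both brackets to zero gives the nullclines N1 + 1.27N2 = 465 and 0.193N1 + N2 = 173.
Substituting N2 = 173 - 0.193N1 into the first: N1(1 - 1.27·0.193) = 465 - 1.27·173.
So N1* = 245/0.755 = 325, and then N2* = 173 - 0.193·325 = 110.

N1* ≈ 325, N2* ≈ 110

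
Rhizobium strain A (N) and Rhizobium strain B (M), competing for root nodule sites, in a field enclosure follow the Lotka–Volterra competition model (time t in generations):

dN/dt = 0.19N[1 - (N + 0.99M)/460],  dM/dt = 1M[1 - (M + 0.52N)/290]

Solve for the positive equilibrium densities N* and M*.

N* ≈ 356, M* ≈ 105

Setting both brackets to zero gives the nullclines N + 0.99M = 460 and 0.52N + M = 290.
Substituting M = 290 - 0.52N into the first: N(1 - 0.99·0.52) = 460 - 0.99·290.
So N* = 173/0.485 = 356, and then M* = 290 - 0.52·356 = 105.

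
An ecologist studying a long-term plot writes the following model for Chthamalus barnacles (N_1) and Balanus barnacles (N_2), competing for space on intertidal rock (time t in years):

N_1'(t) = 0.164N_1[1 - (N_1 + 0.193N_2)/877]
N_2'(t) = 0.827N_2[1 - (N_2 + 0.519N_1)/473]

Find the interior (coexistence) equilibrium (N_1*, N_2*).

Setting both brackets to zero gives the nullclines N_1 + 0.193N_2 = 877 and 0.519N_1 + N_2 = 473.
Substituting N_2 = 473 - 0.519N_1 into the first: N_1(1 - 0.193·0.519) = 877 - 0.193·473.
So N_1* = 786/0.9 = 873, and then N_2* = 473 - 0.519·873 = 19.8.

N_1* ≈ 873, N_2* ≈ 19.8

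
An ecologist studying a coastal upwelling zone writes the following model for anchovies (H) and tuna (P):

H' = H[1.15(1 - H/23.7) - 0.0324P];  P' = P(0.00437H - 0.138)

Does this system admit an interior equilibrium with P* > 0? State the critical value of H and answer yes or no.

Threshold H = 31.6; K < 31.6, so no, the predator goes extinct.

The predator equation gives dP/dt > 0 only when H > 0.138/0.00437 = 31.6.
Without the predator, H → K = 23.7. Since 23.7 < 31.6, the predator cannot invade.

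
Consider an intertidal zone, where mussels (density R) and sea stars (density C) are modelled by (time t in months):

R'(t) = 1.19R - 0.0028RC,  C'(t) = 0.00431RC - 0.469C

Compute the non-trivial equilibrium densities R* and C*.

R* ≈ 109, C* ≈ 425

Set dC/dt = 0 with C > 0: 0.00431R - 0.469 = 0, so R* = 0.469/0.00431 = 109.
Set dR/dt = 0 with R > 0: 1.19 - 0.0028C = 0, so C* = 1.19/0.0028 = 425.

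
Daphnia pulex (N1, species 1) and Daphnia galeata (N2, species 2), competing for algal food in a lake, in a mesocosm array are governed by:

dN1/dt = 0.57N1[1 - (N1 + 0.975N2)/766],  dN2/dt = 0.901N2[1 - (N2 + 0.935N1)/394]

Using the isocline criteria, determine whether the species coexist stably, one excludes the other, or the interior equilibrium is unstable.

species 1 excludes species 2

Compare the nullcline intercepts: K1/α12 = 766/0.975 = 786 > K2 = 394; K2/α21 = 394/0.935 = 421 < K1 = 766.
Since the inequalities point opposite ways, species 1 can invade but species 2 cannot.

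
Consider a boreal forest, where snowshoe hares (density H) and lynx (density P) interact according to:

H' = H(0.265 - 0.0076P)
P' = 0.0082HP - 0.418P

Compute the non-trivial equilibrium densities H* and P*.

Set dP/dt = 0 with P > 0: 0.0082H - 0.418 = 0, so H* = 0.418/0.0082 = 51.
Set dH/dt = 0 with H > 0: 0.265 - 0.0076P = 0, so P* = 0.265/0.0076 = 34.9.

H* ≈ 51, P* ≈ 34.9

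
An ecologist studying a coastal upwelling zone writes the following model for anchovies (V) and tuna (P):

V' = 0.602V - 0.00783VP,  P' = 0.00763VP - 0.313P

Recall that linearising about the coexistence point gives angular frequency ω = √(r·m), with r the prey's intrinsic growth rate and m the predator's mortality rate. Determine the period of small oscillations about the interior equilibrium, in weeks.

T ≈ 14.5 weeks

Here r = 0.602 and m = 0.313, so r·m = 0.188.
ω = √0.188 = 0.434 per week, hence T = 2π/ω ≈ 14.5 weeks.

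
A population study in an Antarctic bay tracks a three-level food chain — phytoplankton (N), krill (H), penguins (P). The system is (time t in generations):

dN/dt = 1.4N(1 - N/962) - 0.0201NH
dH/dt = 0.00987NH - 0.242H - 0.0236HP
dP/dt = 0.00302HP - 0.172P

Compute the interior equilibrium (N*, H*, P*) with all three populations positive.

N* ≈ 175, H* ≈ 57, P* ≈ 63.1

From dP/dt = 0: 0.00302H* = 0.172, so H* = 57.
From dN/dt = 0: 1.4(1 - N*/962) = 0.0201·57, giving N* = 962·(1 - 0.818) = 175.
From dH/dt = 0: 0.00987·175 - 0.242 = 0.0236P*, so P* = 1.49/0.0236 = 63.1.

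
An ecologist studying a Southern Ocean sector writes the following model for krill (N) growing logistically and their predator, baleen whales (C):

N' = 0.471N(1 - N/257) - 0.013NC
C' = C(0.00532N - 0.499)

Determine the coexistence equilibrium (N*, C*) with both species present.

N* ≈ 93.8, C* ≈ 23

From dC/dt = 0 with C > 0: 0.00532N* = 0.499, so N* = 93.8.
Substitute into dN/dt = 0: 0.471(1 - 93.8/257) = 0.013C*.
The bracket is 0.635, giving C* = 0.299/0.013 = 23.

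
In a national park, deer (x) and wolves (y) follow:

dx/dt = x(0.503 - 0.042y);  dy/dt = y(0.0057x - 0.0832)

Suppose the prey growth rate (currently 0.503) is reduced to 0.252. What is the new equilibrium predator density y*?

y* ≈ 6

At the interior fixed point, setting dx/dt = 0 with x > 0 fixes y* = (prey growth rate)/(xy coefficient) — independent of the other coefficients.
With the change, y* = 0.252/0.042 = 6; it falls from 12.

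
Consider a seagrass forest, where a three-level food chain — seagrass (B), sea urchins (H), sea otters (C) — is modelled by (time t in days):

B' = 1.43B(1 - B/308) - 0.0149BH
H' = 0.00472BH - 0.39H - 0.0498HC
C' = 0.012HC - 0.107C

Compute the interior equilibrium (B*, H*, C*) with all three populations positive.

B* ≈ 279, H* ≈ 8.92, C* ≈ 18.6

From dC/dt = 0: 0.012H* = 0.107, so H* = 8.92.
From dB/dt = 0: 1.43(1 - B*/308) = 0.0149·8.92, giving B* = 308·(1 - 0.0929) = 279.
From dH/dt = 0: 0.00472·279 - 0.39 = 0.0498C*, so C* = 0.929/0.0498 = 18.6.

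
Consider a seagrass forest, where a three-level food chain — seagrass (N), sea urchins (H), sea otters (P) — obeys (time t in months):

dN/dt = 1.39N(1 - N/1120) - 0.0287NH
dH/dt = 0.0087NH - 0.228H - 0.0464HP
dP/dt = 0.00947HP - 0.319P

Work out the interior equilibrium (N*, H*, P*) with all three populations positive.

N* ≈ 341, H* ≈ 33.7, P* ≈ 59

From dP/dt = 0: 0.00947H* = 0.319, so H* = 33.7.
From dN/dt = 0: 1.39(1 - N*/1120) = 0.0287·33.7, giving N* = 1120·(1 - 0.696) = 341.
From dH/dt = 0: 0.0087·341 - 0.228 = 0.0464P*, so P* = 2.74/0.0464 = 59.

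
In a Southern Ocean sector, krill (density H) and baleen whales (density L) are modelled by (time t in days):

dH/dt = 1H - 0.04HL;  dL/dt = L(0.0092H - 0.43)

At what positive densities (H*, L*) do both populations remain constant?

H* ≈ 46.7, L* ≈ 25

Set dL/dt = 0 with L > 0: 0.0092H - 0.43 = 0, so H* = 0.43/0.0092 = 46.7.
Set dH/dt = 0 with H > 0: 1 - 0.04L = 0, so L* = 1/0.04 = 25.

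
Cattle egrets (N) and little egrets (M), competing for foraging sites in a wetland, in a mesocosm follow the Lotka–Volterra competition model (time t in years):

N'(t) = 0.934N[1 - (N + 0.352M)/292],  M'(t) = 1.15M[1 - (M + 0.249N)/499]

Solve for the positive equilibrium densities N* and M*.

Setting both brackets to zero gives the nullclines N + 0.352M = 292 and 0.249N + M = 499.
Substituting M = 499 - 0.249N into the first: N(1 - 0.352·0.249) = 292 - 0.352·499.
So N* = 116/0.912 = 128, and then M* = 499 - 0.249·128 = 467.

N* ≈ 128, M* ≈ 467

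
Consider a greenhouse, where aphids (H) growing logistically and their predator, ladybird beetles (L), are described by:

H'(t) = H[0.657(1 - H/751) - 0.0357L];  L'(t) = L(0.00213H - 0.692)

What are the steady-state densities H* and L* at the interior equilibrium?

H* ≈ 325, L* ≈ 10.4

From dL/dt = 0 with L > 0: 0.00213H* = 0.692, so H* = 325.
Substitute into dH/dt = 0: 0.657(1 - 325/751) = 0.0357L*.
The bracket is 0.567, giving L* = 0.373/0.0357 = 10.4.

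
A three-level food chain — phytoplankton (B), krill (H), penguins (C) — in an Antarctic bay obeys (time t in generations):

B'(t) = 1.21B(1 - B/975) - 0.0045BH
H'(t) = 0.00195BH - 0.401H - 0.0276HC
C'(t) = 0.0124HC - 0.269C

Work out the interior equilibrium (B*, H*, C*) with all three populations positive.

B* ≈ 896, H* ≈ 21.7, C* ≈ 48.8

From dC/dt = 0: 0.0124H* = 0.269, so H* = 21.7.
From dB/dt = 0: 1.21(1 - B*/975) = 0.0045·21.7, giving B* = 975·(1 - 0.0807) = 896.
From dH/dt = 0: 0.00195·896 - 0.401 = 0.0276C*, so C* = 1.35/0.0276 = 48.8.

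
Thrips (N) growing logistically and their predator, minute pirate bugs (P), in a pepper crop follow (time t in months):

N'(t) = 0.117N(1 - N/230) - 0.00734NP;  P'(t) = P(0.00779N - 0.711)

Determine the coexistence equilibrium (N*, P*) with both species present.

From dP/dt = 0 with P > 0: 0.00779N* = 0.711, so N* = 91.3.
Substitute into dN/dt = 0: 0.117(1 - 91.3/230) = 0.00734P*.
The bracket is 0.603, giving P* = 0.0706/0.00734 = 9.61.

N* ≈ 91.3, P* ≈ 9.61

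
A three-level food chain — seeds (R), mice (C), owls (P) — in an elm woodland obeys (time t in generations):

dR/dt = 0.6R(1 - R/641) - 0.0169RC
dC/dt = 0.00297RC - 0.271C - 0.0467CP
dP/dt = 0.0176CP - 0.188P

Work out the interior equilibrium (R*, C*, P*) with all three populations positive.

R* ≈ 448, C* ≈ 10.7, P* ≈ 22.7

From dP/dt = 0: 0.0176C* = 0.188, so C* = 10.7.
From dR/dt = 0: 0.6(1 - R*/641) = 0.0169·10.7, giving R* = 641·(1 - 0.301) = 448.
From dC/dt = 0: 0.00297·448 - 0.271 = 0.0467P*, so P* = 1.06/0.0467 = 22.7.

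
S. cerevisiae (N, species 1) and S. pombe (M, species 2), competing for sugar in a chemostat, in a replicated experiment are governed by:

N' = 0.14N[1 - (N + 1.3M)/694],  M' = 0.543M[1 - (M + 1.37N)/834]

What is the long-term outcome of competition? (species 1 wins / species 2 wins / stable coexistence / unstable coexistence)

Compare the nullcline intercepts: K1/α12 = 694/1.3 = 534 < K2 = 834; K2/α21 = 834/1.37 = 609 < K1 = 694.
Since both are reversed, neither can invade when rare; the interior point is a saddle.

unstable coexistence (outcome depends on initial conditions)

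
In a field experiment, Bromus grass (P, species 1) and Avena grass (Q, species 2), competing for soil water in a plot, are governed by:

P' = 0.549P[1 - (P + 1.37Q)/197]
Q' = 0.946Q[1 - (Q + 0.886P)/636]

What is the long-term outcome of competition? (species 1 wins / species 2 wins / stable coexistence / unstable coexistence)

Compare the nullcline intercepts: K1/α12 = 197/1.37 = 144 < K2 = 636; K2/α21 = 636/0.886 = 718 > K1 = 197.
Since the inequalities point opposite ways, species 2 can invade but species 1 cannot.

species 2 excludes species 1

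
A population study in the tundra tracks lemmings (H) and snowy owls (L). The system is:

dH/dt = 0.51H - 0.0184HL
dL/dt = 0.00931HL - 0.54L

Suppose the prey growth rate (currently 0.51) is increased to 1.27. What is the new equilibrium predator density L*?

At the interior fixed point, setting dH/dt = 0 with H > 0 fixes L* = (prey growth rate)/(HL coefficient) — independent of the other coefficients.
With the change, L* = 1.27/0.0184 = 69; it rises from 27.7.

L* ≈ 69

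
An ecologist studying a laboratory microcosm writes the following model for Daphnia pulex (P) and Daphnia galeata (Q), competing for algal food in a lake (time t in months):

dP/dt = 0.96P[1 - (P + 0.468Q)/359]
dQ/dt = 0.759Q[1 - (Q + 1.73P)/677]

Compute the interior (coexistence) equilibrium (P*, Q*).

P* ≈ 221, Q* ≈ 294

Setting both brackets to zero gives the nullclines P + 0.468Q = 359 and 1.73P + Q = 677.
Substituting Q = 677 - 1.73P into the first: P(1 - 0.468·1.73) = 359 - 0.468·677.
So P* = 42.2/0.19 = 221, and then Q* = 677 - 1.73·221 = 294.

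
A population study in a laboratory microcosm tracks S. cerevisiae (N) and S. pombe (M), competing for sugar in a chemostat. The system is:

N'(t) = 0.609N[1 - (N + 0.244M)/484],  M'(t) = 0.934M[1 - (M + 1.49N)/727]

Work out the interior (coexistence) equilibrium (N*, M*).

Setting both brackets to zero gives the nullclines N + 0.244M = 484 and 1.49N + M = 727.
Substituting M = 727 - 1.49N into the first: N(1 - 0.244·1.49) = 484 - 0.244·727.
So N* = 307/0.636 = 482, and then M* = 727 - 1.49·482 = 9.18.

N* ≈ 482, M* ≈ 9.18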